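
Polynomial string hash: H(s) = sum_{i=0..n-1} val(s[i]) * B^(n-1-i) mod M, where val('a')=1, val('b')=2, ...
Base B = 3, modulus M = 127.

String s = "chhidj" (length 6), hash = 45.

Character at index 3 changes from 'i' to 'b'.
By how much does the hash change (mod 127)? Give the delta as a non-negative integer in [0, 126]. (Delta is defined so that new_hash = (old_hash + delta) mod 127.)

Delta formula: (val(new) - val(old)) * B^(n-1-k) mod M
  val('b') - val('i') = 2 - 9 = -7
  B^(n-1-k) = 3^2 mod 127 = 9
  Delta = -7 * 9 mod 127 = 64

Answer: 64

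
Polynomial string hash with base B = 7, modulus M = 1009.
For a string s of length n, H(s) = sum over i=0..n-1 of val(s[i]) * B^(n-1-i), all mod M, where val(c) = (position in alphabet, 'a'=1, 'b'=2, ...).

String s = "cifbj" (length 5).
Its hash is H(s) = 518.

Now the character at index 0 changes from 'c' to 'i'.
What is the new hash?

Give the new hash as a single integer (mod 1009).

Answer: 798

Derivation:
val('c') = 3, val('i') = 9
Position k = 0, exponent = n-1-k = 4
B^4 mod M = 7^4 mod 1009 = 383
Delta = (9 - 3) * 383 mod 1009 = 280
New hash = (518 + 280) mod 1009 = 798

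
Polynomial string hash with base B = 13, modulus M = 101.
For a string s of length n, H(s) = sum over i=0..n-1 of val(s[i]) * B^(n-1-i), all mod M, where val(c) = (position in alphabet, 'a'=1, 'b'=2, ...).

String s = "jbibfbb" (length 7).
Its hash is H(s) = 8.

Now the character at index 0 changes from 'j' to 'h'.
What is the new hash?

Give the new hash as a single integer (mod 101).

Answer: 71

Derivation:
val('j') = 10, val('h') = 8
Position k = 0, exponent = n-1-k = 6
B^6 mod M = 13^6 mod 101 = 19
Delta = (8 - 10) * 19 mod 101 = 63
New hash = (8 + 63) mod 101 = 71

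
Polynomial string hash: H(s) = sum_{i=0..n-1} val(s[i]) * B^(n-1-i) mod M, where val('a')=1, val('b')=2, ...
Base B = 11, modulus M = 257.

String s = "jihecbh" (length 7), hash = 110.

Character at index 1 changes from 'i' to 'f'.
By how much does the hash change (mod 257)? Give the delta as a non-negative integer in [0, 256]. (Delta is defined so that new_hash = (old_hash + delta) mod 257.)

Delta formula: (val(new) - val(old)) * B^(n-1-k) mod M
  val('f') - val('i') = 6 - 9 = -3
  B^(n-1-k) = 11^5 mod 257 = 169
  Delta = -3 * 169 mod 257 = 7

Answer: 7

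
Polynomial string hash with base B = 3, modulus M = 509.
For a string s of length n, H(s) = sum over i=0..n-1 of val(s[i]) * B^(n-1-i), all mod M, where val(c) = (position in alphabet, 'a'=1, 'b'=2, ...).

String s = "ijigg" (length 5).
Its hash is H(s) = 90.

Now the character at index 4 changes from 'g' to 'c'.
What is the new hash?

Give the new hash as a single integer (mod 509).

Answer: 86

Derivation:
val('g') = 7, val('c') = 3
Position k = 4, exponent = n-1-k = 0
B^0 mod M = 3^0 mod 509 = 1
Delta = (3 - 7) * 1 mod 509 = 505
New hash = (90 + 505) mod 509 = 86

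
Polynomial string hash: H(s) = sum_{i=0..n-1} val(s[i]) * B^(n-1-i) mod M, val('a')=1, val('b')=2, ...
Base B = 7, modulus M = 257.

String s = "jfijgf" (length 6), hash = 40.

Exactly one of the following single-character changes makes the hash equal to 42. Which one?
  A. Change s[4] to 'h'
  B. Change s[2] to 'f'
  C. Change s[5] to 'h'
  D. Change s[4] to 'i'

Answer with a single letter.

Option A: s[4]='g'->'h', delta=(8-7)*7^1 mod 257 = 7, hash=40+7 mod 257 = 47
Option B: s[2]='i'->'f', delta=(6-9)*7^3 mod 257 = 256, hash=40+256 mod 257 = 39
Option C: s[5]='f'->'h', delta=(8-6)*7^0 mod 257 = 2, hash=40+2 mod 257 = 42 <-- target
Option D: s[4]='g'->'i', delta=(9-7)*7^1 mod 257 = 14, hash=40+14 mod 257 = 54

Answer: C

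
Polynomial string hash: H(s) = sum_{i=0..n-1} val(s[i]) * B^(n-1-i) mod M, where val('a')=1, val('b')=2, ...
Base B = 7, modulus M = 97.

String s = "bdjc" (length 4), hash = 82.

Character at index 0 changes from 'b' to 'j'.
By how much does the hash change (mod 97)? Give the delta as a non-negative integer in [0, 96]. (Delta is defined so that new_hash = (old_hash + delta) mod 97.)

Delta formula: (val(new) - val(old)) * B^(n-1-k) mod M
  val('j') - val('b') = 10 - 2 = 8
  B^(n-1-k) = 7^3 mod 97 = 52
  Delta = 8 * 52 mod 97 = 28

Answer: 28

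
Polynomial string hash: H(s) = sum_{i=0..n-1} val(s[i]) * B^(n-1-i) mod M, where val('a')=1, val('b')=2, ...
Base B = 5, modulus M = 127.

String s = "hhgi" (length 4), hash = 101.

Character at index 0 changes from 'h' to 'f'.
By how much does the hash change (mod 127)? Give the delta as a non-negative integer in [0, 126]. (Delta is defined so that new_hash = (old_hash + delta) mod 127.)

Answer: 4

Derivation:
Delta formula: (val(new) - val(old)) * B^(n-1-k) mod M
  val('f') - val('h') = 6 - 8 = -2
  B^(n-1-k) = 5^3 mod 127 = 125
  Delta = -2 * 125 mod 127 = 4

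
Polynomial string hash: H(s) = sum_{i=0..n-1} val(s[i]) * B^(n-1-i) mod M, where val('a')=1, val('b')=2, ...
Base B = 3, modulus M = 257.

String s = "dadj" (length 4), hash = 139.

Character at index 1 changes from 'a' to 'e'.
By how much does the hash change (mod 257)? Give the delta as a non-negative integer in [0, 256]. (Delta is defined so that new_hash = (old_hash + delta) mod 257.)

Delta formula: (val(new) - val(old)) * B^(n-1-k) mod M
  val('e') - val('a') = 5 - 1 = 4
  B^(n-1-k) = 3^2 mod 257 = 9
  Delta = 4 * 9 mod 257 = 36

Answer: 36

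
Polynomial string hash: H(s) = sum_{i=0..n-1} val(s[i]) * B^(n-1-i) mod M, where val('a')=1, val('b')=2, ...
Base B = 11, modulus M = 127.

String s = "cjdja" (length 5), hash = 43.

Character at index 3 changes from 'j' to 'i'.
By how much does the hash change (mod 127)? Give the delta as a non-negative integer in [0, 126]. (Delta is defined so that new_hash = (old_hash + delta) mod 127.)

Delta formula: (val(new) - val(old)) * B^(n-1-k) mod M
  val('i') - val('j') = 9 - 10 = -1
  B^(n-1-k) = 11^1 mod 127 = 11
  Delta = -1 * 11 mod 127 = 116

Answer: 116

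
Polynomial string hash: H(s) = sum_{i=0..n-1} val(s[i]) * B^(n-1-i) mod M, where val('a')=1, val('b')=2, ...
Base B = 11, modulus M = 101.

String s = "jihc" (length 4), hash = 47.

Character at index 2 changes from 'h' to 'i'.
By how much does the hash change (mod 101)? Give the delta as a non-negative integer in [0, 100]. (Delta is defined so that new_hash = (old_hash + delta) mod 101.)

Delta formula: (val(new) - val(old)) * B^(n-1-k) mod M
  val('i') - val('h') = 9 - 8 = 1
  B^(n-1-k) = 11^1 mod 101 = 11
  Delta = 1 * 11 mod 101 = 11

Answer: 11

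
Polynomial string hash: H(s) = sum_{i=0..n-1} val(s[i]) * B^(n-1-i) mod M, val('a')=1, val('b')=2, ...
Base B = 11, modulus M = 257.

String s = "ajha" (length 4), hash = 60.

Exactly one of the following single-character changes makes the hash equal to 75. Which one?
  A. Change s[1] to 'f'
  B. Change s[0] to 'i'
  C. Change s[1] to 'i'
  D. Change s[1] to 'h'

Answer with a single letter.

Answer: D

Derivation:
Option A: s[1]='j'->'f', delta=(6-10)*11^2 mod 257 = 30, hash=60+30 mod 257 = 90
Option B: s[0]='a'->'i', delta=(9-1)*11^3 mod 257 = 111, hash=60+111 mod 257 = 171
Option C: s[1]='j'->'i', delta=(9-10)*11^2 mod 257 = 136, hash=60+136 mod 257 = 196
Option D: s[1]='j'->'h', delta=(8-10)*11^2 mod 257 = 15, hash=60+15 mod 257 = 75 <-- target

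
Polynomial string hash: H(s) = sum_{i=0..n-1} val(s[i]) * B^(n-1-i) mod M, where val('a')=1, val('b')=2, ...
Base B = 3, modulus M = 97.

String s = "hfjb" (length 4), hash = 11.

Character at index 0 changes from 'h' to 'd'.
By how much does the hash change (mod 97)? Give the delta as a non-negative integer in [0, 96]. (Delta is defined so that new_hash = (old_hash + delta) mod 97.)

Delta formula: (val(new) - val(old)) * B^(n-1-k) mod M
  val('d') - val('h') = 4 - 8 = -4
  B^(n-1-k) = 3^3 mod 97 = 27
  Delta = -4 * 27 mod 97 = 86

Answer: 86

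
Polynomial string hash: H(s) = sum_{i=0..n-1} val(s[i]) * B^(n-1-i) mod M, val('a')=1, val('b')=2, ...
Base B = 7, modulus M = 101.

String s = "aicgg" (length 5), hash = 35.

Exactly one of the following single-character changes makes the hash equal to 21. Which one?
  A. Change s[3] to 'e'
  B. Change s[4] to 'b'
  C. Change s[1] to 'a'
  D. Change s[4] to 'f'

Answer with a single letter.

Answer: A

Derivation:
Option A: s[3]='g'->'e', delta=(5-7)*7^1 mod 101 = 87, hash=35+87 mod 101 = 21 <-- target
Option B: s[4]='g'->'b', delta=(2-7)*7^0 mod 101 = 96, hash=35+96 mod 101 = 30
Option C: s[1]='i'->'a', delta=(1-9)*7^3 mod 101 = 84, hash=35+84 mod 101 = 18
Option D: s[4]='g'->'f', delta=(6-7)*7^0 mod 101 = 100, hash=35+100 mod 101 = 34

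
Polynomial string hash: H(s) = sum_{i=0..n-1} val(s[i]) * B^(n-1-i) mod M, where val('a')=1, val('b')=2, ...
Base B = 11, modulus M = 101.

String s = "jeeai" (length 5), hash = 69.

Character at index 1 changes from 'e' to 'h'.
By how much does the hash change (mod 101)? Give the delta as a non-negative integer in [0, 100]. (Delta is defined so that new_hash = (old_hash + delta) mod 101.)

Delta formula: (val(new) - val(old)) * B^(n-1-k) mod M
  val('h') - val('e') = 8 - 5 = 3
  B^(n-1-k) = 11^3 mod 101 = 18
  Delta = 3 * 18 mod 101 = 54

Answer: 54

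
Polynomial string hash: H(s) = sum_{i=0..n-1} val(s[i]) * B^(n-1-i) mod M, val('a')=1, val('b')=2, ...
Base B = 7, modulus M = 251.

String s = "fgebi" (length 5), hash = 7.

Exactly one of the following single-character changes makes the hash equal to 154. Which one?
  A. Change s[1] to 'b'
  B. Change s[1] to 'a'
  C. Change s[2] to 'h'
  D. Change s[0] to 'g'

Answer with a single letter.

Answer: C

Derivation:
Option A: s[1]='g'->'b', delta=(2-7)*7^3 mod 251 = 42, hash=7+42 mod 251 = 49
Option B: s[1]='g'->'a', delta=(1-7)*7^3 mod 251 = 201, hash=7+201 mod 251 = 208
Option C: s[2]='e'->'h', delta=(8-5)*7^2 mod 251 = 147, hash=7+147 mod 251 = 154 <-- target
Option D: s[0]='f'->'g', delta=(7-6)*7^4 mod 251 = 142, hash=7+142 mod 251 = 149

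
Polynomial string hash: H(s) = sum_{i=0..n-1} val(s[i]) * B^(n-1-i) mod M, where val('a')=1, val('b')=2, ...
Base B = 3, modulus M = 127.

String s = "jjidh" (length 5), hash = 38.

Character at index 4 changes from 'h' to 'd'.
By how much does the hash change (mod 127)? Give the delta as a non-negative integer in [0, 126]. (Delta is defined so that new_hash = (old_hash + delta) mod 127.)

Answer: 123

Derivation:
Delta formula: (val(new) - val(old)) * B^(n-1-k) mod M
  val('d') - val('h') = 4 - 8 = -4
  B^(n-1-k) = 3^0 mod 127 = 1
  Delta = -4 * 1 mod 127 = 123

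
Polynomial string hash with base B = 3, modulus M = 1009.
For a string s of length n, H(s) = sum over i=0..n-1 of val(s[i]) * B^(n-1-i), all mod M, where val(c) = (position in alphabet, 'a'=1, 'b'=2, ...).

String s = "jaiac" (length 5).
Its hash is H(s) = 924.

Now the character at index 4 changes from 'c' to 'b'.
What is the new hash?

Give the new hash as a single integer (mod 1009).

Answer: 923

Derivation:
val('c') = 3, val('b') = 2
Position k = 4, exponent = n-1-k = 0
B^0 mod M = 3^0 mod 1009 = 1
Delta = (2 - 3) * 1 mod 1009 = 1008
New hash = (924 + 1008) mod 1009 = 923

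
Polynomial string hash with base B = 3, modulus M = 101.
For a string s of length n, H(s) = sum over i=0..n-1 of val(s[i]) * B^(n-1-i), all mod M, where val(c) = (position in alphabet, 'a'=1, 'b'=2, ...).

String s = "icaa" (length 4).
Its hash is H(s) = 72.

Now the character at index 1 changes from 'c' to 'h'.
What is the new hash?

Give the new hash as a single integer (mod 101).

Answer: 16

Derivation:
val('c') = 3, val('h') = 8
Position k = 1, exponent = n-1-k = 2
B^2 mod M = 3^2 mod 101 = 9
Delta = (8 - 3) * 9 mod 101 = 45
New hash = (72 + 45) mod 101 = 16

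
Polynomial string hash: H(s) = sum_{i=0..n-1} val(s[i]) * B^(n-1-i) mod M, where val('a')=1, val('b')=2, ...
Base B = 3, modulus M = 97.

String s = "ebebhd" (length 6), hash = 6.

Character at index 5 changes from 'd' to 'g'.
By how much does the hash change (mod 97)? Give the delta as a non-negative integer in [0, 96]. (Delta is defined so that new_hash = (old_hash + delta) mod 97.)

Delta formula: (val(new) - val(old)) * B^(n-1-k) mod M
  val('g') - val('d') = 7 - 4 = 3
  B^(n-1-k) = 3^0 mod 97 = 1
  Delta = 3 * 1 mod 97 = 3

Answer: 3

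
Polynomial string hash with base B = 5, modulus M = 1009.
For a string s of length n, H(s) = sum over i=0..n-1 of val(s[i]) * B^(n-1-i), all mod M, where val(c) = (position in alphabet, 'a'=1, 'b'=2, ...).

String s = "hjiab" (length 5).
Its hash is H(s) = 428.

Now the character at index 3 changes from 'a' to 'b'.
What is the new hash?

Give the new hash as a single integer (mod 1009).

val('a') = 1, val('b') = 2
Position k = 3, exponent = n-1-k = 1
B^1 mod M = 5^1 mod 1009 = 5
Delta = (2 - 1) * 5 mod 1009 = 5
New hash = (428 + 5) mod 1009 = 433

Answer: 433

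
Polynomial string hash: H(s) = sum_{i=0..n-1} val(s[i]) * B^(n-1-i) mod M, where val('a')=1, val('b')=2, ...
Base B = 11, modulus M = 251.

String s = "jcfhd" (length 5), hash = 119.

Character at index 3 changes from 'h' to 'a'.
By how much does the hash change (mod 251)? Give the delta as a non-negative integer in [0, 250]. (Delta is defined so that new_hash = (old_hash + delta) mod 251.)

Delta formula: (val(new) - val(old)) * B^(n-1-k) mod M
  val('a') - val('h') = 1 - 8 = -7
  B^(n-1-k) = 11^1 mod 251 = 11
  Delta = -7 * 11 mod 251 = 174

Answer: 174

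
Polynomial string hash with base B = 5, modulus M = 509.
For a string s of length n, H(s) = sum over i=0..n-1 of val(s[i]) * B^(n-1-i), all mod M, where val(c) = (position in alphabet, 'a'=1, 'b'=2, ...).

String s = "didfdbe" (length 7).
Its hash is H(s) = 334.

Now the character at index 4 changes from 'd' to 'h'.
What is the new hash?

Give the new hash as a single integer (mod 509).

Answer: 434

Derivation:
val('d') = 4, val('h') = 8
Position k = 4, exponent = n-1-k = 2
B^2 mod M = 5^2 mod 509 = 25
Delta = (8 - 4) * 25 mod 509 = 100
New hash = (334 + 100) mod 509 = 434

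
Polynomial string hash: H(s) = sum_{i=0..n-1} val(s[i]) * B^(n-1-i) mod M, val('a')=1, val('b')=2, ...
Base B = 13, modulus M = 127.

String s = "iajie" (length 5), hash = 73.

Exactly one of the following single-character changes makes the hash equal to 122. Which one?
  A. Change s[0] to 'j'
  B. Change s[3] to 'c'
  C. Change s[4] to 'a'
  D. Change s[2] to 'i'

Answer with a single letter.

Option A: s[0]='i'->'j', delta=(10-9)*13^4 mod 127 = 113, hash=73+113 mod 127 = 59
Option B: s[3]='i'->'c', delta=(3-9)*13^1 mod 127 = 49, hash=73+49 mod 127 = 122 <-- target
Option C: s[4]='e'->'a', delta=(1-5)*13^0 mod 127 = 123, hash=73+123 mod 127 = 69
Option D: s[2]='j'->'i', delta=(9-10)*13^2 mod 127 = 85, hash=73+85 mod 127 = 31

Answer: B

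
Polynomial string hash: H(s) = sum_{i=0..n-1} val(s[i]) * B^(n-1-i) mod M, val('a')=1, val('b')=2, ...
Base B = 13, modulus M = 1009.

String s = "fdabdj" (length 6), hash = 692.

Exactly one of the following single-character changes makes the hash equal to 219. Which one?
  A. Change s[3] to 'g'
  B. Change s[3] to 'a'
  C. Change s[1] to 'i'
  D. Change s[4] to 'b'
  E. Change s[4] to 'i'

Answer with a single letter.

Option A: s[3]='b'->'g', delta=(7-2)*13^2 mod 1009 = 845, hash=692+845 mod 1009 = 528
Option B: s[3]='b'->'a', delta=(1-2)*13^2 mod 1009 = 840, hash=692+840 mod 1009 = 523
Option C: s[1]='d'->'i', delta=(9-4)*13^4 mod 1009 = 536, hash=692+536 mod 1009 = 219 <-- target
Option D: s[4]='d'->'b', delta=(2-4)*13^1 mod 1009 = 983, hash=692+983 mod 1009 = 666
Option E: s[4]='d'->'i', delta=(9-4)*13^1 mod 1009 = 65, hash=692+65 mod 1009 = 757

Answer: C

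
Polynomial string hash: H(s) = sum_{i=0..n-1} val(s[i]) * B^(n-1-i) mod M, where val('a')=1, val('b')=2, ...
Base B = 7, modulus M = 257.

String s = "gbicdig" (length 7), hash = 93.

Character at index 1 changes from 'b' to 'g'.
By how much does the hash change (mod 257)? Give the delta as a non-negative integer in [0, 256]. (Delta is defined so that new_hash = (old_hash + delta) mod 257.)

Answer: 253

Derivation:
Delta formula: (val(new) - val(old)) * B^(n-1-k) mod M
  val('g') - val('b') = 7 - 2 = 5
  B^(n-1-k) = 7^5 mod 257 = 102
  Delta = 5 * 102 mod 257 = 253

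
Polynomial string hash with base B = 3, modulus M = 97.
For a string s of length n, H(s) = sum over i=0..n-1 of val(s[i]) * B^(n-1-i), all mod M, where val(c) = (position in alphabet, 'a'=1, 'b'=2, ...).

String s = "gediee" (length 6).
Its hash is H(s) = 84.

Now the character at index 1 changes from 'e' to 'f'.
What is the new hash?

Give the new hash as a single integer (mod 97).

Answer: 68

Derivation:
val('e') = 5, val('f') = 6
Position k = 1, exponent = n-1-k = 4
B^4 mod M = 3^4 mod 97 = 81
Delta = (6 - 5) * 81 mod 97 = 81
New hash = (84 + 81) mod 97 = 68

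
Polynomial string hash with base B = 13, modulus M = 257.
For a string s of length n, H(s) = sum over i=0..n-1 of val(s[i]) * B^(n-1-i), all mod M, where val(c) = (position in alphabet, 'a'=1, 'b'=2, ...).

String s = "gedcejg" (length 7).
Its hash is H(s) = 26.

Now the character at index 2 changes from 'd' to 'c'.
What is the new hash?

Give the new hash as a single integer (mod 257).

val('d') = 4, val('c') = 3
Position k = 2, exponent = n-1-k = 4
B^4 mod M = 13^4 mod 257 = 34
Delta = (3 - 4) * 34 mod 257 = 223
New hash = (26 + 223) mod 257 = 249

Answer: 249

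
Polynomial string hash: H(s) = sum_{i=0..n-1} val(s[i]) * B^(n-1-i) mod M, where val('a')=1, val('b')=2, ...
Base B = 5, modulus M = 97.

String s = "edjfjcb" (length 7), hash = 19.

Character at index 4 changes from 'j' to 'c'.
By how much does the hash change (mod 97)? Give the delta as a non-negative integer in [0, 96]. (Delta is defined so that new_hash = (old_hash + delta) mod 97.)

Delta formula: (val(new) - val(old)) * B^(n-1-k) mod M
  val('c') - val('j') = 3 - 10 = -7
  B^(n-1-k) = 5^2 mod 97 = 25
  Delta = -7 * 25 mod 97 = 19

Answer: 19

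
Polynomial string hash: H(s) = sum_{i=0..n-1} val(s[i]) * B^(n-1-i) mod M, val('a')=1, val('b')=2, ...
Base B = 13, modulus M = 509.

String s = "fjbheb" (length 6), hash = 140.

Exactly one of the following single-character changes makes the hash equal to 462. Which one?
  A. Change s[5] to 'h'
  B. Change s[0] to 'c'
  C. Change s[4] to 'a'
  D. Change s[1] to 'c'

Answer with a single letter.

Option A: s[5]='b'->'h', delta=(8-2)*13^0 mod 509 = 6, hash=140+6 mod 509 = 146
Option B: s[0]='f'->'c', delta=(3-6)*13^5 mod 509 = 322, hash=140+322 mod 509 = 462 <-- target
Option C: s[4]='e'->'a', delta=(1-5)*13^1 mod 509 = 457, hash=140+457 mod 509 = 88
Option D: s[1]='j'->'c', delta=(3-10)*13^4 mod 509 = 110, hash=140+110 mod 509 = 250

Answer: B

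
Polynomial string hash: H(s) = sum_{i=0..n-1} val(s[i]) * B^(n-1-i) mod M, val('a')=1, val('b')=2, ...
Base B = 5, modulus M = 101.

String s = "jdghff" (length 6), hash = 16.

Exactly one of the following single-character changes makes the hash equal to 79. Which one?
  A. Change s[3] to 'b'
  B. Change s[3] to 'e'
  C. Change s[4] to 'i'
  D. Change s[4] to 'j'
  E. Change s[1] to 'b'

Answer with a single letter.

Answer: E

Derivation:
Option A: s[3]='h'->'b', delta=(2-8)*5^2 mod 101 = 52, hash=16+52 mod 101 = 68
Option B: s[3]='h'->'e', delta=(5-8)*5^2 mod 101 = 26, hash=16+26 mod 101 = 42
Option C: s[4]='f'->'i', delta=(9-6)*5^1 mod 101 = 15, hash=16+15 mod 101 = 31
Option D: s[4]='f'->'j', delta=(10-6)*5^1 mod 101 = 20, hash=16+20 mod 101 = 36
Option E: s[1]='d'->'b', delta=(2-4)*5^4 mod 101 = 63, hash=16+63 mod 101 = 79 <-- target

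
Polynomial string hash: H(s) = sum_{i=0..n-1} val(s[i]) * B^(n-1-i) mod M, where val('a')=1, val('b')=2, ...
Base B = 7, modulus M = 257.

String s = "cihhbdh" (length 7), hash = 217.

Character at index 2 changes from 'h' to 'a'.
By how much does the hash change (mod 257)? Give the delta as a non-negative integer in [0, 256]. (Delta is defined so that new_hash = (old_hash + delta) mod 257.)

Answer: 155

Derivation:
Delta formula: (val(new) - val(old)) * B^(n-1-k) mod M
  val('a') - val('h') = 1 - 8 = -7
  B^(n-1-k) = 7^4 mod 257 = 88
  Delta = -7 * 88 mod 257 = 155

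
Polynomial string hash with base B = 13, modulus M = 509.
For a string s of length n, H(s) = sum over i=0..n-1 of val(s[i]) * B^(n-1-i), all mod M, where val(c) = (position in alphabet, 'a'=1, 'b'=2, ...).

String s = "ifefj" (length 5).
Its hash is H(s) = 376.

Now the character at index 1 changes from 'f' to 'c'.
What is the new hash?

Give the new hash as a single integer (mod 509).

Answer: 402

Derivation:
val('f') = 6, val('c') = 3
Position k = 1, exponent = n-1-k = 3
B^3 mod M = 13^3 mod 509 = 161
Delta = (3 - 6) * 161 mod 509 = 26
New hash = (376 + 26) mod 509 = 402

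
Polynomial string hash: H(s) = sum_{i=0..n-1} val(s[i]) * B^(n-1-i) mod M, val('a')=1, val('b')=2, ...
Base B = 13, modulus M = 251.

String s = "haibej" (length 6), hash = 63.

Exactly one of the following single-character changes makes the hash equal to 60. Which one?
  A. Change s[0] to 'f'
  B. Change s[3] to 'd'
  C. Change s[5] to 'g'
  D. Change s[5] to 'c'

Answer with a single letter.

Answer: C

Derivation:
Option A: s[0]='h'->'f', delta=(6-8)*13^5 mod 251 = 123, hash=63+123 mod 251 = 186
Option B: s[3]='b'->'d', delta=(4-2)*13^2 mod 251 = 87, hash=63+87 mod 251 = 150
Option C: s[5]='j'->'g', delta=(7-10)*13^0 mod 251 = 248, hash=63+248 mod 251 = 60 <-- target
Option D: s[5]='j'->'c', delta=(3-10)*13^0 mod 251 = 244, hash=63+244 mod 251 = 56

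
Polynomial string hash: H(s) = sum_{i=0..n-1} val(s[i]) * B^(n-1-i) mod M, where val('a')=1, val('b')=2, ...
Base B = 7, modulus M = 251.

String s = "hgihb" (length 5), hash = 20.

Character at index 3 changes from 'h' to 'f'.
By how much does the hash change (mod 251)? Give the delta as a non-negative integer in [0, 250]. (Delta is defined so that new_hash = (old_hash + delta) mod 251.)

Answer: 237

Derivation:
Delta formula: (val(new) - val(old)) * B^(n-1-k) mod M
  val('f') - val('h') = 6 - 8 = -2
  B^(n-1-k) = 7^1 mod 251 = 7
  Delta = -2 * 7 mod 251 = 237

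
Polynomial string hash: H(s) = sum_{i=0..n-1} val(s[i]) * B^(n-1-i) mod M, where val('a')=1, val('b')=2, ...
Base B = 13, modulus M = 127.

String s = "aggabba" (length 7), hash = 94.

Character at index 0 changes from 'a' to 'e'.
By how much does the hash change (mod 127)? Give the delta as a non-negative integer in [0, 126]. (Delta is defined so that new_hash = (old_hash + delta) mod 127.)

Delta formula: (val(new) - val(old)) * B^(n-1-k) mod M
  val('e') - val('a') = 5 - 1 = 4
  B^(n-1-k) = 13^6 mod 127 = 47
  Delta = 4 * 47 mod 127 = 61

Answer: 61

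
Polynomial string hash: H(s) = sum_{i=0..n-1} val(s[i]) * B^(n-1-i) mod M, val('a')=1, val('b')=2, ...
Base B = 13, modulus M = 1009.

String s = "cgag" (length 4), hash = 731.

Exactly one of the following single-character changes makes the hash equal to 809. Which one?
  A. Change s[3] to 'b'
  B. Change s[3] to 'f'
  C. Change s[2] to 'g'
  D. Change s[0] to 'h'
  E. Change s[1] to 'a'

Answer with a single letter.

Option A: s[3]='g'->'b', delta=(2-7)*13^0 mod 1009 = 1004, hash=731+1004 mod 1009 = 726
Option B: s[3]='g'->'f', delta=(6-7)*13^0 mod 1009 = 1008, hash=731+1008 mod 1009 = 730
Option C: s[2]='a'->'g', delta=(7-1)*13^1 mod 1009 = 78, hash=731+78 mod 1009 = 809 <-- target
Option D: s[0]='c'->'h', delta=(8-3)*13^3 mod 1009 = 895, hash=731+895 mod 1009 = 617
Option E: s[1]='g'->'a', delta=(1-7)*13^2 mod 1009 = 1004, hash=731+1004 mod 1009 = 726

Answer: C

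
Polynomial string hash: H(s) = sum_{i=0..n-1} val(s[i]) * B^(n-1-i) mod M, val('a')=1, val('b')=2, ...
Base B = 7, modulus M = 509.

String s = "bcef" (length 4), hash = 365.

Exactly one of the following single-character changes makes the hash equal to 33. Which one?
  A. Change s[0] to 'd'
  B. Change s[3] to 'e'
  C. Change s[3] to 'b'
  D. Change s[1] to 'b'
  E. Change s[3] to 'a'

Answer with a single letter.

Option A: s[0]='b'->'d', delta=(4-2)*7^3 mod 509 = 177, hash=365+177 mod 509 = 33 <-- target
Option B: s[3]='f'->'e', delta=(5-6)*7^0 mod 509 = 508, hash=365+508 mod 509 = 364
Option C: s[3]='f'->'b', delta=(2-6)*7^0 mod 509 = 505, hash=365+505 mod 509 = 361
Option D: s[1]='c'->'b', delta=(2-3)*7^2 mod 509 = 460, hash=365+460 mod 509 = 316
Option E: s[3]='f'->'a', delta=(1-6)*7^0 mod 509 = 504, hash=365+504 mod 509 = 360

Answer: A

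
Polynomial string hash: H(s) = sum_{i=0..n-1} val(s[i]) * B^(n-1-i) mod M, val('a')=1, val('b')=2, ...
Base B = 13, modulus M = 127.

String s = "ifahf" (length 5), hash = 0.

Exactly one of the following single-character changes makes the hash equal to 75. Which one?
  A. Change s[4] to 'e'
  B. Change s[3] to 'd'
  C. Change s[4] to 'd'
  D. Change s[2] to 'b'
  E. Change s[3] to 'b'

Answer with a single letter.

Option A: s[4]='f'->'e', delta=(5-6)*13^0 mod 127 = 126, hash=0+126 mod 127 = 126
Option B: s[3]='h'->'d', delta=(4-8)*13^1 mod 127 = 75, hash=0+75 mod 127 = 75 <-- target
Option C: s[4]='f'->'d', delta=(4-6)*13^0 mod 127 = 125, hash=0+125 mod 127 = 125
Option D: s[2]='a'->'b', delta=(2-1)*13^2 mod 127 = 42, hash=0+42 mod 127 = 42
Option E: s[3]='h'->'b', delta=(2-8)*13^1 mod 127 = 49, hash=0+49 mod 127 = 49

Answer: B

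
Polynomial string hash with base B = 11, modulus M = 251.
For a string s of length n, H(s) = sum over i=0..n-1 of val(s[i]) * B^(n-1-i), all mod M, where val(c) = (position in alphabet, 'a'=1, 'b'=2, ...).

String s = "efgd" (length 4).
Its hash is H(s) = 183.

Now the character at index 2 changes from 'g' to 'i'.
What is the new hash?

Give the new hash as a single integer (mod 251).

val('g') = 7, val('i') = 9
Position k = 2, exponent = n-1-k = 1
B^1 mod M = 11^1 mod 251 = 11
Delta = (9 - 7) * 11 mod 251 = 22
New hash = (183 + 22) mod 251 = 205

Answer: 205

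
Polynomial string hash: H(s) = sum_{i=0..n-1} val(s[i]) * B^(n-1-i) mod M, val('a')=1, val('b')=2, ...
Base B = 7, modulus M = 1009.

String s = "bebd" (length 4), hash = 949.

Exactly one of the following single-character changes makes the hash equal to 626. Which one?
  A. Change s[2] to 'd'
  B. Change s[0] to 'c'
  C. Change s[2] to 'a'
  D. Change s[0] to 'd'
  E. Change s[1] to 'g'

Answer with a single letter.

Answer: D

Derivation:
Option A: s[2]='b'->'d', delta=(4-2)*7^1 mod 1009 = 14, hash=949+14 mod 1009 = 963
Option B: s[0]='b'->'c', delta=(3-2)*7^3 mod 1009 = 343, hash=949+343 mod 1009 = 283
Option C: s[2]='b'->'a', delta=(1-2)*7^1 mod 1009 = 1002, hash=949+1002 mod 1009 = 942
Option D: s[0]='b'->'d', delta=(4-2)*7^3 mod 1009 = 686, hash=949+686 mod 1009 = 626 <-- target
Option E: s[1]='e'->'g', delta=(7-5)*7^2 mod 1009 = 98, hash=949+98 mod 1009 = 38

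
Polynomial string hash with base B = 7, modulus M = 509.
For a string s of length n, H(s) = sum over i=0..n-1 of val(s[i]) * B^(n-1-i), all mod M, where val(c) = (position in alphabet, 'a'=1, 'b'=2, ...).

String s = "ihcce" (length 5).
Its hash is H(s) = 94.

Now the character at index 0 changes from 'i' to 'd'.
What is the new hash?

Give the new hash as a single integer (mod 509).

val('i') = 9, val('d') = 4
Position k = 0, exponent = n-1-k = 4
B^4 mod M = 7^4 mod 509 = 365
Delta = (4 - 9) * 365 mod 509 = 211
New hash = (94 + 211) mod 509 = 305

Answer: 305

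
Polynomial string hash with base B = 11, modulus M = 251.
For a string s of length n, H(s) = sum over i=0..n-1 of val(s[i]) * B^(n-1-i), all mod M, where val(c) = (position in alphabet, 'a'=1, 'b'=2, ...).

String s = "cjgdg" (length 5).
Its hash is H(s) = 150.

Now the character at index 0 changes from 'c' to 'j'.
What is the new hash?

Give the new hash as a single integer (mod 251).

val('c') = 3, val('j') = 10
Position k = 0, exponent = n-1-k = 4
B^4 mod M = 11^4 mod 251 = 83
Delta = (10 - 3) * 83 mod 251 = 79
New hash = (150 + 79) mod 251 = 229

Answer: 229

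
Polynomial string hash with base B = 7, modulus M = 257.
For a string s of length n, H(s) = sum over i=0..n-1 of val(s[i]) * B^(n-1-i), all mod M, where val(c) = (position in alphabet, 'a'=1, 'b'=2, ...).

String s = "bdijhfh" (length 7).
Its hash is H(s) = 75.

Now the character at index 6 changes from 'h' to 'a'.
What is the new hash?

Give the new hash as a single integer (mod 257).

val('h') = 8, val('a') = 1
Position k = 6, exponent = n-1-k = 0
B^0 mod M = 7^0 mod 257 = 1
Delta = (1 - 8) * 1 mod 257 = 250
New hash = (75 + 250) mod 257 = 68

Answer: 68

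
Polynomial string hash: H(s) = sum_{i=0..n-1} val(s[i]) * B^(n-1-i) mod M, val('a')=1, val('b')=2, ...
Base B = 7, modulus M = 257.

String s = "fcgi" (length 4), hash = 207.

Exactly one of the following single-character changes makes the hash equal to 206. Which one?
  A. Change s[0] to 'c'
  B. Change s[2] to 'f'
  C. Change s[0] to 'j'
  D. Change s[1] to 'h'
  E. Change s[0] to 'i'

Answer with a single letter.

Option A: s[0]='f'->'c', delta=(3-6)*7^3 mod 257 = 256, hash=207+256 mod 257 = 206 <-- target
Option B: s[2]='g'->'f', delta=(6-7)*7^1 mod 257 = 250, hash=207+250 mod 257 = 200
Option C: s[0]='f'->'j', delta=(10-6)*7^3 mod 257 = 87, hash=207+87 mod 257 = 37
Option D: s[1]='c'->'h', delta=(8-3)*7^2 mod 257 = 245, hash=207+245 mod 257 = 195
Option E: s[0]='f'->'i', delta=(9-6)*7^3 mod 257 = 1, hash=207+1 mod 257 = 208

Answer: A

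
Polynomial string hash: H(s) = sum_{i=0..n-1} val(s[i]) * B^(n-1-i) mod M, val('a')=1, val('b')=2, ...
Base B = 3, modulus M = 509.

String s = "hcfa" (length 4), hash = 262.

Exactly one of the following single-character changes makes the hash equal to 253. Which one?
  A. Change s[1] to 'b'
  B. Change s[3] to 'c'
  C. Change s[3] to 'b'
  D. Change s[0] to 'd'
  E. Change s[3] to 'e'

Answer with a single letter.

Option A: s[1]='c'->'b', delta=(2-3)*3^2 mod 509 = 500, hash=262+500 mod 509 = 253 <-- target
Option B: s[3]='a'->'c', delta=(3-1)*3^0 mod 509 = 2, hash=262+2 mod 509 = 264
Option C: s[3]='a'->'b', delta=(2-1)*3^0 mod 509 = 1, hash=262+1 mod 509 = 263
Option D: s[0]='h'->'d', delta=(4-8)*3^3 mod 509 = 401, hash=262+401 mod 509 = 154
Option E: s[3]='a'->'e', delta=(5-1)*3^0 mod 509 = 4, hash=262+4 mod 509 = 266

Answer: A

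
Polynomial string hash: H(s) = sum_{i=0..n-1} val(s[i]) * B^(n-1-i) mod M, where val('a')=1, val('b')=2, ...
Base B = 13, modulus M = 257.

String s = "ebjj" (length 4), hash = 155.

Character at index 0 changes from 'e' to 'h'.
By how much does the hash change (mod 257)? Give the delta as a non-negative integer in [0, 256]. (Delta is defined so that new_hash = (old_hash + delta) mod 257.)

Delta formula: (val(new) - val(old)) * B^(n-1-k) mod M
  val('h') - val('e') = 8 - 5 = 3
  B^(n-1-k) = 13^3 mod 257 = 141
  Delta = 3 * 141 mod 257 = 166

Answer: 166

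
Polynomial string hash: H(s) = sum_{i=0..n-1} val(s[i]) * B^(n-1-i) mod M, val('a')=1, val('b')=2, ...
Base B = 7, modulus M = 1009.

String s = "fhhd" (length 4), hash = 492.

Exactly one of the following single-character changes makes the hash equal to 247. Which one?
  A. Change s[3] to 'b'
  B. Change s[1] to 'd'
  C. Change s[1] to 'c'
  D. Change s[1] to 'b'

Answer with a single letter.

Answer: C

Derivation:
Option A: s[3]='d'->'b', delta=(2-4)*7^0 mod 1009 = 1007, hash=492+1007 mod 1009 = 490
Option B: s[1]='h'->'d', delta=(4-8)*7^2 mod 1009 = 813, hash=492+813 mod 1009 = 296
Option C: s[1]='h'->'c', delta=(3-8)*7^2 mod 1009 = 764, hash=492+764 mod 1009 = 247 <-- target
Option D: s[1]='h'->'b', delta=(2-8)*7^2 mod 1009 = 715, hash=492+715 mod 1009 = 198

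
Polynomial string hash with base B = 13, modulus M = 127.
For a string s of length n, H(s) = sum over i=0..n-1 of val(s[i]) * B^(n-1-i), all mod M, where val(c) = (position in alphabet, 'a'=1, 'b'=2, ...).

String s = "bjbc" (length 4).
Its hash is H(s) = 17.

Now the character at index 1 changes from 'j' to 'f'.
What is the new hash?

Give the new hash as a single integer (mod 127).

val('j') = 10, val('f') = 6
Position k = 1, exponent = n-1-k = 2
B^2 mod M = 13^2 mod 127 = 42
Delta = (6 - 10) * 42 mod 127 = 86
New hash = (17 + 86) mod 127 = 103

Answer: 103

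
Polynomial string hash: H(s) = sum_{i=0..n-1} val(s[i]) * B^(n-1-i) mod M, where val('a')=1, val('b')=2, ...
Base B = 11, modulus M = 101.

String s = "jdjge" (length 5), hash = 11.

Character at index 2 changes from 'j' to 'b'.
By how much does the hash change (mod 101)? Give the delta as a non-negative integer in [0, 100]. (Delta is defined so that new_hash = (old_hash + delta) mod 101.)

Delta formula: (val(new) - val(old)) * B^(n-1-k) mod M
  val('b') - val('j') = 2 - 10 = -8
  B^(n-1-k) = 11^2 mod 101 = 20
  Delta = -8 * 20 mod 101 = 42

Answer: 42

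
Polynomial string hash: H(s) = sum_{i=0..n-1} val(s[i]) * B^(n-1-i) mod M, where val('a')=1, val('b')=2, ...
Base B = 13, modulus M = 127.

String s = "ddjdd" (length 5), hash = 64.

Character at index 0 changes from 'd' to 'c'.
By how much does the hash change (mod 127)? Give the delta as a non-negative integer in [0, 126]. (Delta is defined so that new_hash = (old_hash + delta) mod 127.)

Delta formula: (val(new) - val(old)) * B^(n-1-k) mod M
  val('c') - val('d') = 3 - 4 = -1
  B^(n-1-k) = 13^4 mod 127 = 113
  Delta = -1 * 113 mod 127 = 14

Answer: 14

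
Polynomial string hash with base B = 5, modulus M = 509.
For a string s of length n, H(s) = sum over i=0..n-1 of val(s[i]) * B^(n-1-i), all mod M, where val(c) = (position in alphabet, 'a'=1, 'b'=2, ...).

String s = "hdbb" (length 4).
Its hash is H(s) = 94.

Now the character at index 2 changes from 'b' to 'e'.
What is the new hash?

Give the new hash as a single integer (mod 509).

Answer: 109

Derivation:
val('b') = 2, val('e') = 5
Position k = 2, exponent = n-1-k = 1
B^1 mod M = 5^1 mod 509 = 5
Delta = (5 - 2) * 5 mod 509 = 15
New hash = (94 + 15) mod 509 = 109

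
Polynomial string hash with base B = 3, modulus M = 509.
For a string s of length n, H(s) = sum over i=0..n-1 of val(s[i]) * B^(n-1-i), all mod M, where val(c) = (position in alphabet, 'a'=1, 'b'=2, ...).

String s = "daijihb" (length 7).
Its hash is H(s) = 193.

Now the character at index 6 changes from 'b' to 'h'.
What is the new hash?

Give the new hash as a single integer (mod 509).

Answer: 199

Derivation:
val('b') = 2, val('h') = 8
Position k = 6, exponent = n-1-k = 0
B^0 mod M = 3^0 mod 509 = 1
Delta = (8 - 2) * 1 mod 509 = 6
New hash = (193 + 6) mod 509 = 199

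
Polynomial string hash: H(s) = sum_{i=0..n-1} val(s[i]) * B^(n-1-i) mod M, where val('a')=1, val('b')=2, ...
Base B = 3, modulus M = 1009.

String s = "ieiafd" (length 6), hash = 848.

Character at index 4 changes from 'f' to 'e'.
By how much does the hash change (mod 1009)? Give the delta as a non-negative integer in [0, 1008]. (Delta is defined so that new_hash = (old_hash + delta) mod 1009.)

Answer: 1006

Derivation:
Delta formula: (val(new) - val(old)) * B^(n-1-k) mod M
  val('e') - val('f') = 5 - 6 = -1
  B^(n-1-k) = 3^1 mod 1009 = 3
  Delta = -1 * 3 mod 1009 = 1006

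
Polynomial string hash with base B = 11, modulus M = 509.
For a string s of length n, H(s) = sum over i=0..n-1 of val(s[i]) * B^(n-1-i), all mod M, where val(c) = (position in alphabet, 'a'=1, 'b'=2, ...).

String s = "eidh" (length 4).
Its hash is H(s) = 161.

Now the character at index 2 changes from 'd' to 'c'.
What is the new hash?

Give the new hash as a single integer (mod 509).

Answer: 150

Derivation:
val('d') = 4, val('c') = 3
Position k = 2, exponent = n-1-k = 1
B^1 mod M = 11^1 mod 509 = 11
Delta = (3 - 4) * 11 mod 509 = 498
New hash = (161 + 498) mod 509 = 150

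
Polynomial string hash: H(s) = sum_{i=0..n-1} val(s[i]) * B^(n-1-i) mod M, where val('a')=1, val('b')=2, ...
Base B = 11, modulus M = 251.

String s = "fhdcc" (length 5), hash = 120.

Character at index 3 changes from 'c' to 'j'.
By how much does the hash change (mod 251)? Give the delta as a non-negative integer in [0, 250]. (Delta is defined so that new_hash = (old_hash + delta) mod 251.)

Answer: 77

Derivation:
Delta formula: (val(new) - val(old)) * B^(n-1-k) mod M
  val('j') - val('c') = 10 - 3 = 7
  B^(n-1-k) = 11^1 mod 251 = 11
  Delta = 7 * 11 mod 251 = 77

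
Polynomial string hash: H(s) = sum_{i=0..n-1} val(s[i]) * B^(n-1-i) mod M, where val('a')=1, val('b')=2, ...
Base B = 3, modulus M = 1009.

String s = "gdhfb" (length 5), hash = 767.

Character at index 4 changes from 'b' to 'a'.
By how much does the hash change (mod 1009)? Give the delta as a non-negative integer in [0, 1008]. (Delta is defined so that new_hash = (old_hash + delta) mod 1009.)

Delta formula: (val(new) - val(old)) * B^(n-1-k) mod M
  val('a') - val('b') = 1 - 2 = -1
  B^(n-1-k) = 3^0 mod 1009 = 1
  Delta = -1 * 1 mod 1009 = 1008

Answer: 1008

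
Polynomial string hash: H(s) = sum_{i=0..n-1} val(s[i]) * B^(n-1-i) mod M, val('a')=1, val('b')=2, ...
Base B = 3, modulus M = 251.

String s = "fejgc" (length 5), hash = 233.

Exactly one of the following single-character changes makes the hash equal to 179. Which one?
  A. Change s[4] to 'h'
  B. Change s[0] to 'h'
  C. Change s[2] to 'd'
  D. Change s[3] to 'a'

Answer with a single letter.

Option A: s[4]='c'->'h', delta=(8-3)*3^0 mod 251 = 5, hash=233+5 mod 251 = 238
Option B: s[0]='f'->'h', delta=(8-6)*3^4 mod 251 = 162, hash=233+162 mod 251 = 144
Option C: s[2]='j'->'d', delta=(4-10)*3^2 mod 251 = 197, hash=233+197 mod 251 = 179 <-- target
Option D: s[3]='g'->'a', delta=(1-7)*3^1 mod 251 = 233, hash=233+233 mod 251 = 215

Answer: C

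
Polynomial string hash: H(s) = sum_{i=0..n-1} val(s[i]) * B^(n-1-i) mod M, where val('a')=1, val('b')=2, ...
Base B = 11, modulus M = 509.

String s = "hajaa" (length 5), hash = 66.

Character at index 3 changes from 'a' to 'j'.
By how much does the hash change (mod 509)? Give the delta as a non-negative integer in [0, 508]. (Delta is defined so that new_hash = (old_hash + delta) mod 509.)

Answer: 99

Derivation:
Delta formula: (val(new) - val(old)) * B^(n-1-k) mod M
  val('j') - val('a') = 10 - 1 = 9
  B^(n-1-k) = 11^1 mod 509 = 11
  Delta = 9 * 11 mod 509 = 99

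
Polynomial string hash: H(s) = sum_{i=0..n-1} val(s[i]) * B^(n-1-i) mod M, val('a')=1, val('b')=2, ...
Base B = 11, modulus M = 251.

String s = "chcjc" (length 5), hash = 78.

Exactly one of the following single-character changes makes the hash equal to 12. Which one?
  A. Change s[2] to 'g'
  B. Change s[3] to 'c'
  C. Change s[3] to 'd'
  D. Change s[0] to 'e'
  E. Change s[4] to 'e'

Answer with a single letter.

Answer: C

Derivation:
Option A: s[2]='c'->'g', delta=(7-3)*11^2 mod 251 = 233, hash=78+233 mod 251 = 60
Option B: s[3]='j'->'c', delta=(3-10)*11^1 mod 251 = 174, hash=78+174 mod 251 = 1
Option C: s[3]='j'->'d', delta=(4-10)*11^1 mod 251 = 185, hash=78+185 mod 251 = 12 <-- target
Option D: s[0]='c'->'e', delta=(5-3)*11^4 mod 251 = 166, hash=78+166 mod 251 = 244
Option E: s[4]='c'->'e', delta=(5-3)*11^0 mod 251 = 2, hash=78+2 mod 251 = 80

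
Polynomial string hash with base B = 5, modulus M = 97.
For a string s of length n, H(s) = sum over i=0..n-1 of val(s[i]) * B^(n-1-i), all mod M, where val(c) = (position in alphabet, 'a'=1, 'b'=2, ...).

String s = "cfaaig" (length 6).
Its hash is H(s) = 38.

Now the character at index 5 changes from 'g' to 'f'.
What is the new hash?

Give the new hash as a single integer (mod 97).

Answer: 37

Derivation:
val('g') = 7, val('f') = 6
Position k = 5, exponent = n-1-k = 0
B^0 mod M = 5^0 mod 97 = 1
Delta = (6 - 7) * 1 mod 97 = 96
New hash = (38 + 96) mod 97 = 37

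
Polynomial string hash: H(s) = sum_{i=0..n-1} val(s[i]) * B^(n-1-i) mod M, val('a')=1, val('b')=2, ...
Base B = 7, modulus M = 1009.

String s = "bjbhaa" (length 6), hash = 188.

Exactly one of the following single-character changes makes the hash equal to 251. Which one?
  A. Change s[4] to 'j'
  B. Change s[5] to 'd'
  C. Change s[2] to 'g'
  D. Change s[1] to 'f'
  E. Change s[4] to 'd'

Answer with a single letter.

Option A: s[4]='a'->'j', delta=(10-1)*7^1 mod 1009 = 63, hash=188+63 mod 1009 = 251 <-- target
Option B: s[5]='a'->'d', delta=(4-1)*7^0 mod 1009 = 3, hash=188+3 mod 1009 = 191
Option C: s[2]='b'->'g', delta=(7-2)*7^3 mod 1009 = 706, hash=188+706 mod 1009 = 894
Option D: s[1]='j'->'f', delta=(6-10)*7^4 mod 1009 = 486, hash=188+486 mod 1009 = 674
Option E: s[4]='a'->'d', delta=(4-1)*7^1 mod 1009 = 21, hash=188+21 mod 1009 = 209

Answer: A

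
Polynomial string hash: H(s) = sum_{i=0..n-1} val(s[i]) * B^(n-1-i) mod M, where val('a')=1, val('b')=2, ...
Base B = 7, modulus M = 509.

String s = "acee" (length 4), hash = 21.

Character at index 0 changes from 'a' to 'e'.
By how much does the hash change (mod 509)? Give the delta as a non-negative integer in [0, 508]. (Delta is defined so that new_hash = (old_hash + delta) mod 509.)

Answer: 354

Derivation:
Delta formula: (val(new) - val(old)) * B^(n-1-k) mod M
  val('e') - val('a') = 5 - 1 = 4
  B^(n-1-k) = 7^3 mod 509 = 343
  Delta = 4 * 343 mod 509 = 354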